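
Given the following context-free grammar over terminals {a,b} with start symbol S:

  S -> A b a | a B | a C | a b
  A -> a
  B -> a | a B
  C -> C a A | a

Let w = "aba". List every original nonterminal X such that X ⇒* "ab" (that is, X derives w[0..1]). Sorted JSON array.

CNF form of G:
  S -> A X3 | T0 B | T0 C | T0 T1
  A -> a
  B -> T0 B | a
  C -> C X2 | a
  T0 -> a
  T1 -> b
  X2 -> T0 A
  X3 -> T1 T0

CYK fill (cells [i..j] with 0 ≤ i ≤ j ≤ 1 only):
  [0..0]={A,B,C,T0}  "a"  orig:{A,B,C}
  [1..1]={T1}  "b"  orig:{}
  [0..1]={S}  "ab"

Original NTs in T[0,1] deriving "ab": ["S"]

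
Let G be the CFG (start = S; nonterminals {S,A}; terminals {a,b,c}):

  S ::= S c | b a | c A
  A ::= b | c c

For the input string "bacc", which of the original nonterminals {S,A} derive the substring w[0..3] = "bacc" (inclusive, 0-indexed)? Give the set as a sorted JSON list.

CNF form of G:
  S -> S T0 | T0 A | T1 T2
  A -> T0 T0 | b
  T0 -> c
  T1 -> b
  T2 -> a

CYK table (by increasing span) — only the sub-triangle for w[0..3]:
  [0..0]={A,T1}  "b"  orig:{A}
  [1..1]={T2}  "a"  orig:{}
  [2..2]={T0}  "c"  orig:{}
  [3..3]={T0}  "c"  orig:{}
  [0..1]={S}  "ba"
  [1..2]=∅  "ac"
  [2..3]={A}  "cc"
  [0..2]={S}  "bac"
  [1..3]=∅  "acc"
  [0..3]={S}  "bacc"

Original NTs in T[0,3] deriving "bacc": ["S"]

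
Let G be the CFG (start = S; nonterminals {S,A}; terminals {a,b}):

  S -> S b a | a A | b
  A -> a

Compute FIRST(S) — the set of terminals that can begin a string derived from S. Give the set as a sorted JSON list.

FIRST sets, iterate to fixpoint:
round 1:
  A via A→a: +{a}
  S via S→a A: +{a}
  S via S→b: +{b}
  FIRST(S)={a,b}  FIRST(A)={a}
round 2: done
  FIRST(S)={a,b}  FIRST(A)={a}

FIRST(S) = ["a", "b"]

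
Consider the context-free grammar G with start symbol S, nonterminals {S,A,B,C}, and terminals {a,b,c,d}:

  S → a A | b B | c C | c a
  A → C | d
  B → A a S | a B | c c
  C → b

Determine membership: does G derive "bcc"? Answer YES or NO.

Convert to CNF:
  S -> T0 A | T1 C | T1 T0 | T2 B
  A -> b | d
  B -> A X3 | T0 B | T1 T1
  C -> b
  T0 -> a
  T1 -> c
  T2 -> b
  X3 -> T0 S

CYK fill:
  [0..0]={A,C,T2}  "b"  orig:{A,C}
  [1..1]={T1}  "c"  orig:{}
  [2..2]={T1}  "c"  orig:{}
  [0..1]=∅  "bc"
  [1..2]={B}  "cc"
  [0..2]={S}  "bcc"

S ∈ T[0,2] ⇒ YES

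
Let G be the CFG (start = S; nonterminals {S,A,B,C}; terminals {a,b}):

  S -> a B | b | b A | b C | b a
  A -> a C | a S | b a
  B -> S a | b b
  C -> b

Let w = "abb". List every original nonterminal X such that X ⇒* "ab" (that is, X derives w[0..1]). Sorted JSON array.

Convert to CNF:
  S -> T0 B | T1 A | T1 C | T1 T0 | b
  A -> T0 C | T0 S | T1 T0
  B -> S T0 | T1 T1
  C -> b
  T0 -> a
  T1 -> b

Fill CYK table bottom-up — only the sub-triangle for w[0..1]:
  cell(0,0) a: {T0}  orig:{}
  cell(1,1) b: {C,S,T1}  orig:{C,S}
  cell(0,1) ab: {A}

Original NTs in T[0,1] deriving "ab": ["A"]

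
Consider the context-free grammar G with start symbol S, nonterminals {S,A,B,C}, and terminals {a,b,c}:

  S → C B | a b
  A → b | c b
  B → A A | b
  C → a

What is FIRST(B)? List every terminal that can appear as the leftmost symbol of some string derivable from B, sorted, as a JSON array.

FIRST sets, iterate to fixpoint:
[1]
  A via A→b: +{b}
  A via A→c b: +{c}
  B via B→A A: +{b,c}
  C via C→a: +{a}
  S via S→C B: +{a}
  S: {a}  A: {b,c}  B: {b,c}  C: {a}
[2] — fixpoint
  S: {a}  A: {b,c}  B: {b,c}  C: {a}

FIRST(B) = ["b", "c"]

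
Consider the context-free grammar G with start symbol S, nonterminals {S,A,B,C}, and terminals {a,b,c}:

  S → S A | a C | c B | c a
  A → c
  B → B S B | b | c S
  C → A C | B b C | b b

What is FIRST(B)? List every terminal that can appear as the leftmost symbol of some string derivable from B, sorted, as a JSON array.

FIRST sets, iterate to fixpoint:
pass 1:
  A via A→c: +{c}
  B via B→b: +{b}
  B via B→c S: +{c}
  C via C→A C: +{c}
  C via C→B b C: +{b}
  S via S→a C: +{a}
  S via S→c B: +{c}
  FIRST[S]={a,c}  FIRST[A]={c}  FIRST[B]={b,c}  FIRST[C]={b,c}
pass 2: — fixpoint
  FIRST[S]={a,c}  FIRST[A]={c}  FIRST[B]={b,c}  FIRST[C]={b,c}

FIRST(B) = ["b", "c"]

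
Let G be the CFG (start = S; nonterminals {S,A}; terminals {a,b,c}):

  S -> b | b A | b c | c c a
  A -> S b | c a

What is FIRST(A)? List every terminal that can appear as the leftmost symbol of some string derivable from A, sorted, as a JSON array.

FIRST sets, iterate to fixpoint:
[1]
  A via A→c a: +{c}
  S via S→b: +{b}
  S via S→c c a: +{c}
  FIRST(S)={b,c}  FIRST(A)={c}
[2]
  A via A→S b: +{b}
  FIRST(S)={b,c}  FIRST(A)={b,c}
[3] done
  FIRST(S)={b,c}  FIRST(A)={b,c}

FIRST(A) = ["b", "c"]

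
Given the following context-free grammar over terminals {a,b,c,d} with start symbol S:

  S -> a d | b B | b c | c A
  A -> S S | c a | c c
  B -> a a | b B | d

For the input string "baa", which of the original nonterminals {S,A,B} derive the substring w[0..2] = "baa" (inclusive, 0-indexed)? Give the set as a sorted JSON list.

Convert to CNF:
  S -> T0 A | T1 T3 | T2 B | T2 T0
  A -> S S | T0 T0 | T0 T1
  B -> T1 T1 | T2 B | d
  T0 -> c
  T1 -> a
  T2 -> b
  T3 -> d

Fill CYK table bottom-up — only the sub-triangle for w[0..2]:
  [0..0]={T2}  "b"  orig:{}
  [1..1]={T1}  "a"  orig:{}
  [2..2]={T1}  "a"  orig:{}
  [0..1]=∅  "ba"
  [1..2]={B}  "aa"
  [0..2]={B,S}  "baa"

Original NTs in T[0,2] deriving "baa": ["B", "S"]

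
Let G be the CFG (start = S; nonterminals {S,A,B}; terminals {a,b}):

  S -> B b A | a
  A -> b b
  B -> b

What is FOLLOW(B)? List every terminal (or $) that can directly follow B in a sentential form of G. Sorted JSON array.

Compute FIRST by fixpoint:
round 1:
  A via A→b b: +{b}
  B via B→b: +{b}
  S via S→B b A: +{b}
  S via S→a: +{a}
  S: {a,b}  A: {b}  B: {b}
round 2: (no change)
  S: {a,b}  A: {b}  B: {b}

Compute FOLLOW by fixpoint:
initialize: $ ∈ FOLLOW(S)
iter 1:
  S→B b A: FOLLOW(B) ⊇ FIRST(b) = {b}; new: +{b}
  S→B b A: FOLLOW(A) ⊇ FOLLOW(S) ⊇ {$}; new: +{$}
  FOLLOW[S]={$}  FOLLOW[A]={$}  FOLLOW[B]={b}
iter 2: done
  FOLLOW[S]={$}  FOLLOW[A]={$}  FOLLOW[B]={b}

FOLLOW(B) = ["b"]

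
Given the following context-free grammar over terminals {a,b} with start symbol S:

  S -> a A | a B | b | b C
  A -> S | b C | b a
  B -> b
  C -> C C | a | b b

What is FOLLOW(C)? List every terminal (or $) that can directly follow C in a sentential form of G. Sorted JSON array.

FIRST sets, iterate to fixpoint:
iter 1:
  A via A→b C: +{b}
  B via B→b: +{b}
  C via C→a: +{a}
  C via C→b b: +{b}
  S via S→a A: +{a}
  S via S→b: +{b}
  FIRST(S)={a,b}  FIRST(A)={b}  FIRST(B)={b}  FIRST(C)={a,b}
iter 2:
  A via A→S: +{a}
  FIRST(S)={a,b}  FIRST(A)={a,b}  FIRST(B)={b}  FIRST(C)={a,b}
iter 3: done
  FIRST(S)={a,b}  FIRST(A)={a,b}  FIRST(B)={b}  FIRST(C)={a,b}

FOLLOW sets:
FOLLOW(S) := {$}
round 1:
  C→C C: FOLLOW(C) ⊇ FIRST(C) = {a,b}; new: +{a,b}
  S→a A: FOLLOW(A) ⊇ FOLLOW(S) ⊇ {$}; new: +{$}
  S→a B: FOLLOW(B) ⊇ FOLLOW(S) ⊇ {$}; new: +{$}
  S→b C: FOLLOW(C) ⊇ FOLLOW(S) ⊇ {$}; new: +{$}
  S: {$}  A: {$}  B: {$}  C: {$,a,b}
round 2: — fixpoint
  S: {$}  A: {$}  B: {$}  C: {$,a,b}

FOLLOW(C) = ["$", "a", "b"]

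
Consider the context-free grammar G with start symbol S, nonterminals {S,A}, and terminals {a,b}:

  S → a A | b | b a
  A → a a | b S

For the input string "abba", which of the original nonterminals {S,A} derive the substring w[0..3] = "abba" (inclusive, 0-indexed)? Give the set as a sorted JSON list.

CNF form of G:
  S -> T0 A | T1 T0 | b
  A -> T0 T0 | T1 S
  T0 -> a
  T1 -> b

CYK table (by increasing span) — only the sub-triangle for w[0..3]:
  [0..0]={T0}  "a"  orig:{}
  [1..1]={S,T1}  "b"  orig:{S}
  [2..2]={S,T1}  "b"  orig:{S}
  [3..3]={T0}  "a"  orig:{}
  [0..1]=∅  "ab"
  [1..2]={A}  "bb"
  [2..3]={S}  "ba"
  [0..2]={S}  "abb"
  [1..3]={A}  "bba"
  [0..3]={S}  "abba"

Original NTs in T[0,3] deriving "abba": ["S"]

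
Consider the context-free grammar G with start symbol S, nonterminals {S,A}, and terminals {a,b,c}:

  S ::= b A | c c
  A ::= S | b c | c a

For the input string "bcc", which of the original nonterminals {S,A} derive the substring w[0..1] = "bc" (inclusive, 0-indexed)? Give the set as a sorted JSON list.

Convert to CNF:
  S -> T0 A | T1 T1
  A -> T0 A | T0 T1 | T1 T1 | T1 T2
  T0 -> b
  T1 -> c
  T2 -> a

CYK table (by increasing span), restricted to cells inside w[0..1]:
  cell(0,0) b: {T0}  orig:{}
  cell(1,1) c: {T1}  orig:{}
  cell(0,1) bc: {A}

Original NTs in T[0,1] deriving "bc": ["A"]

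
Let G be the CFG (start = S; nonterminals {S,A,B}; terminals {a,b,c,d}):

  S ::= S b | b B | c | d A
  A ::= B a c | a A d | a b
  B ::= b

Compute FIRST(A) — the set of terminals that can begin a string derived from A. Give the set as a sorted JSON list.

Compute FIRST by fixpoint:
[1]
  A via A→a A d: +{a}
  B via B→b: +{b}
  S via S→b B: +{b}
  S via S→c: +{c}
  S via S→d A: +{d}
  FIRST(S)={b,c,d}  FIRST(A)={a}  FIRST(B)={b}
[2]
  A via A→B a c: +{b}
  FIRST(S)={b,c,d}  FIRST(A)={a,b}  FIRST(B)={b}
[3] (stable)
  FIRST(S)={b,c,d}  FIRST(A)={a,b}  FIRST(B)={b}

FIRST(A) = ["a", "b"]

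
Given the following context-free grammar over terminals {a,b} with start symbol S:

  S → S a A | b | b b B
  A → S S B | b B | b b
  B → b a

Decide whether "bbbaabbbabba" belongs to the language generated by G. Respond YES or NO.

Convert to CNF:
  S -> S X3 | T0 X4 | b
  A -> S X2 | T0 B | T0 T0
  B -> T0 T1
  T0 -> b
  T1 -> a
  X2 -> S B
  X3 -> T1 A
  X4 -> T0 B

CYK table (by increasing span):
  T[0,0] 'b' = {S,T0}  orig:{S}
  T[1,1] 'b' = {S,T0}  orig:{S}
  T[2,2] 'b' = {S,T0}  orig:{S}
  T[3,3] 'a' = {T1}  orig:{}
  T[4,4] 'a' = {T1}  orig:{}
  T[5,5] 'b' = {S,T0}  orig:{S}
  T[6,6] 'b' = {S,T0}  orig:{S}
  T[7,7] 'b' = {S,T0}  orig:{S}
  T[8,8] 'a' = {T1}  orig:{}
  T[9,9] 'b' = {S,T0}  orig:{S}
  T[10,10] 'b' = {S,T0}  orig:{S}
  T[11,11] 'a' = {T1}  orig:{}
  T[0,1] 'bb' = {A}
  T[1,2] 'bb' = {A}
  T[2,3] 'ba' = {B}
  T[3,4] 'aa' = ∅
  T[4,5] 'ab' = ∅
  T[5,6] 'bb' = {A}
  T[6,7] 'bb' = {A}
  T[7,8] 'ba' = {B}
  T[8,9] 'ab' = ∅
  T[9,10] 'bb' = {A}
  T[10,11] 'ba' = {B}
  T[0,2] 'bbb' = ∅
  T[1,3] 'bba' = {A,X2,X4}  orig:{A}
  T[2,4] 'baa' = ∅
  T[3,5] 'aab' = ∅
  T[4,6] 'abb' = {X3}  orig:{}
  T[5,7] 'bbb' = ∅
  T[6,8] 'bba' = {A,X2,X4}  orig:{A}
  T[7,9] 'bab' = ∅
  T[8,10] 'abb' = {X3}  orig:{}
  T[9,11] 'bba' = {A,X2,X4}  orig:{A}
  T[0,3] 'bbba' = {A,S}
  T[1,4] 'bbaa' = ∅
  T[2,5] 'baab' = ∅
  T[3,6] 'aabb' = ∅
  T[4,7] 'abbb' = ∅
  T[5,8] 'bbba' = {A,S}
  T[6,9] 'bbab' = ∅
  T[7,10] 'babb' = {S}
  T[8,11] 'abba' = {X3}  orig:{}
  T[0,4] 'bbbaa' = ∅
  T[1,5] 'bbaab' = ∅
  T[2,6] 'baabb' = ∅
  T[3,7] 'aabbb' = ∅
  T[4,8] 'abbba' = {X3}  orig:{}
  T[5,9] 'bbbab' = ∅
  T[6,10] 'bbabb' = ∅
  T[7,11] 'babba' = {S}
  T[0,5] 'bbbaab' = ∅
  T[1,6] 'bbaabb' = ∅
  T[2,7] 'baabbb' = ∅
  T[3,8] 'aabbba' = ∅
  T[4,9] 'abbbab' = ∅
  T[5,10] 'bbbabb' = ∅
  T[6,11] 'bbabba' = ∅
  T[0,6] 'bbbaabb' = {S}
  T[1,7] 'bbaabbb' = ∅
  T[2,8] 'baabbba' = ∅
  T[3,9] 'aabbbab' = ∅
  T[4,10] 'abbbabb' = ∅
  T[5,11] 'bbbabba' = {A}
  T[0,7] 'bbbaabbb' = ∅
  T[1,8] 'bbaabbba' = ∅
  T[2,9] 'baabbbab' = ∅
  T[3,10] 'aabbbabb' = ∅
  T[4,11] 'abbbabba' = {X3}  orig:{}
  T[0,8] 'bbbaabbba' = {S,X2}  orig:{S}
  T[1,9] 'bbaabbbab' = ∅
  T[2,10] 'baabbbabb' = ∅
  T[3,11] 'aabbbabba' = ∅
  T[0,9] 'bbbaabbbab' = ∅
  T[1,10] 'bbaabbbabb' = ∅
  T[2,11] 'baabbbabba' = ∅
  T[0,10] 'bbbaabbbabb' = ∅
  T[1,11] 'bbaabbbabba' = ∅
  T[0,11] 'bbbaabbbabba' = {A,S}

S ∈ T[0,11] ⇒ YES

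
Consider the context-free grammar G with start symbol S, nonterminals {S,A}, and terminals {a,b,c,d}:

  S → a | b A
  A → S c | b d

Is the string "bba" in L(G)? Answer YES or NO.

Convert to CNF:
  S -> T1 A | a
  A -> S T0 | T1 T2
  T0 -> c
  T1 -> b
  T2 -> d

CYK table (by increasing span):
  T[0,0] 'b' = {T1}  orig:{}
  T[1,1] 'b' = {T1}  orig:{}
  T[2,2] 'a' = {S}
  T[0,1] 'bb' = ∅
  T[1,2] 'ba' = ∅
  T[0,2] 'bba' = ∅

S ∉ T[0,2] ⇒ NO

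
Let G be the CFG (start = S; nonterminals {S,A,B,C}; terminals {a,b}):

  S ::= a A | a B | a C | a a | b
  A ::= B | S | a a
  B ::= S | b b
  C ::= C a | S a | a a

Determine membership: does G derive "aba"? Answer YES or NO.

Convert to CNF:
  S -> T0 A | T0 B | T0 C | T0 T0 | b
  A -> T0 A | T0 B | T0 C | T0 T0 | T1 T1 | b
  B -> T0 A | T0 B | T0 C | T0 T0 | T1 T1 | b
  C -> C T0 | S T0 | T0 T0
  T0 -> a
  T1 -> b

CYK fill:
  cell(0,0) a: {T0}  orig:{}
  cell(1,1) b: {A,B,S,T1}  orig:{A,B,S}
  cell(2,2) a: {T0}  orig:{}
  cell(0,1) ab: {A,B,S}
  cell(1,2) ba: {C}
  cell(0,2) aba: {A,B,C,S}

S ∈ T[0,2] ⇒ YES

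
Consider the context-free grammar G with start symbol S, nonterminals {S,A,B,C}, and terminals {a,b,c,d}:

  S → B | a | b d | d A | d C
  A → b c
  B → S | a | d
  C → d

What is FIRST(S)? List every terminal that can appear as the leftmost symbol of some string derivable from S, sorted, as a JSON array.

Compute FIRST by fixpoint:
[1]
  A via A→b c: +{b}
  B via B→a: +{a}
  B via B→d: +{d}
  C via C→d: +{d}
  S via S→B: +{a,d}
  S via S→b d: +{b}
  FIRST(S)={a,b,d}  FIRST(A)={b}  FIRST(B)={a,d}  FIRST(C)={d}
[2]
  B via B→S: +{b}
  FIRST(S)={a,b,d}  FIRST(A)={b}  FIRST(B)={a,b,d}  FIRST(C)={d}
[3] done
  FIRST(S)={a,b,d}  FIRST(A)={b}  FIRST(B)={a,b,d}  FIRST(C)={d}

FIRST(S) = ["a", "b", "d"]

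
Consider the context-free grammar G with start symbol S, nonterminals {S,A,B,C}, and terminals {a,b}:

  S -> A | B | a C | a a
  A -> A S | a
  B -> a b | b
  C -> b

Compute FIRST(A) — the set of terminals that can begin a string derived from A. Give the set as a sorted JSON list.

FIRST sets, iterate to fixpoint:
round 1:
  A via A→a: +{a}
  B via B→a b: +{a}
  B via B→b: +{b}
  C via C→b: +{b}
  S via S→A: +{a}
  S via S→B: +{b}
  FIRST(S)={a,b}  FIRST(A)={a}  FIRST(B)={a,b}  FIRST(C)={b}
round 2: (stable)
  FIRST(S)={a,b}  FIRST(A)={a}  FIRST(B)={a,b}  FIRST(C)={b}

FIRST(A) = ["a"]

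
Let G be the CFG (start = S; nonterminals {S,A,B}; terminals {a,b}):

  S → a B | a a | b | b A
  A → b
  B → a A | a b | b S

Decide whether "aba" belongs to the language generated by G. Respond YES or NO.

CNF form of G:
  S -> T0 B | T0 T0 | T1 A | b
  A -> b
  B -> T0 A | T0 T1 | T1 S
  T0 -> a
  T1 -> b

CYK fill:
  [0..0]={T0}  "a"  orig:{}
  [1..1]={A,S,T1}  "b"  orig:{A,S}
  [2..2]={T0}  "a"  orig:{}
  [0..1]={B}  "ab"
  [1..2]=∅  "ba"
  [0..2]=∅  "aba"

S ∉ T[0,2] ⇒ NO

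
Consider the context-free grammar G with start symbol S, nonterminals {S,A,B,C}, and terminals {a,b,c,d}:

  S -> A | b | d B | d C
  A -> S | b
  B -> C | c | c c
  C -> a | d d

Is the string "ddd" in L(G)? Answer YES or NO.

Convert to CNF:
  S -> T0 B | T0 C | b
  A -> T0 B | T0 C | b
  B -> T0 T0 | T1 T1 | a | c
  C -> T0 T0 | a
  T0 -> d
  T1 -> c

Fill CYK table bottom-up:
  cell(0,0) d: {T0}  orig:{}
  cell(1,1) d: {T0}  orig:{}
  cell(2,2) d: {T0}  orig:{}
  cell(0,1) dd: {B,C}
  cell(1,2) dd: {B,C}
  cell(0,2) ddd: {A,S}

S ∈ T[0,2] ⇒ YES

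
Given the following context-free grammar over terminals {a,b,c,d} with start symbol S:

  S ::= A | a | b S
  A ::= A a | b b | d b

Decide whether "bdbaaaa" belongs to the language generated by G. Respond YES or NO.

Convert to CNF:
  S -> A T0 | T1 S | T1 T1 | T2 T1 | a
  A -> A T0 | T1 T1 | T2 T1
  T0 -> a
  T1 -> b
  T2 -> d

Fill CYK table bottom-up:
  [0..0]={T1}  "b"  orig:{}
  [1..1]={T2}  "d"  orig:{}
  [2..2]={T1}  "b"  orig:{}
  [3..3]={S,T0}  "a"  orig:{S}
  [4..4]={S,T0}  "a"  orig:{S}
  [5..5]={S,T0}  "a"  orig:{S}
  [6..6]={S,T0}  "a"  orig:{S}
  [0..1]=∅  "bd"
  [1..2]={A,S}  "db"
  [2..3]={S}  "ba"
  [3..4]=∅  "aa"
  [4..5]=∅  "aa"
  [5..6]=∅  "aa"
  [0..2]={S}  "bdb"
  [1..3]={A,S}  "dba"
  [2..4]=∅  "baa"
  [3..5]=∅  "aaa"
  [4..6]=∅  "aaa"
  [0..3]={S}  "bdba"
  [1..4]={A,S}  "dbaa"
  [2..5]=∅  "baaa"
  [3..6]=∅  "aaaa"
  [0..4]={S}  "bdbaa"
  [1..5]={A,S}  "dbaaa"
  [2..6]=∅  "baaaa"
  [0..5]={S}  "bdbaaa"
  [1..6]={A,S}  "dbaaaa"
  [0..6]={S}  "bdbaaaa"

S ∈ T[0,6] ⇒ YES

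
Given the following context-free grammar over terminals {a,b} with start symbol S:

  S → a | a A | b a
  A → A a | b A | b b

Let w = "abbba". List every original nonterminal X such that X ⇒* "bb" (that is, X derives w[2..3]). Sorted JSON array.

CNF form of G:
  S -> T0 A | T1 T0 | a
  A -> A T0 | T1 A | T1 T1
  T0 -> a
  T1 -> b

CYK table (by increasing span) (cells [i..j] with 2 ≤ i ≤ j ≤ 3 only):
  cell(2,2) b: {T1}  orig:{}
  cell(3,3) b: {T1}  orig:{}
  cell(2,3) bb: {A}

Original NTs in T[2,3] deriving "bb": ["A"]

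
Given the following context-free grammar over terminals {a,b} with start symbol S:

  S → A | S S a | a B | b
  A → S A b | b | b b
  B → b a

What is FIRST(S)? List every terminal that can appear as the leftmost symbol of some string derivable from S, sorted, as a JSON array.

FIRST iteration:
iter 1:
  A via A→b: +{b}
  B via B→b a: +{b}
  S via S→A: +{b}
  S via S→a B: +{a}
  FIRST(S)={a,b}  FIRST(A)={b}  FIRST(B)={b}
iter 2:
  A via A→S A b: +{a}
  FIRST(S)={a,b}  FIRST(A)={a,b}  FIRST(B)={b}
iter 3: — fixpoint
  FIRST(S)={a,b}  FIRST(A)={a,b}  FIRST(B)={b}

FIRST(S) = ["a", "b"]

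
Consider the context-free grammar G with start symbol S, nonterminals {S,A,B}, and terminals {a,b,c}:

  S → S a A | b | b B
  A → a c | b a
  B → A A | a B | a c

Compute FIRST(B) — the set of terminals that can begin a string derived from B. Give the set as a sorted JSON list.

FIRST sets, iterate to fixpoint:
pass 1:
  A via A→a c: +{a}
  A via A→b a: +{b}
  B via B→A A: +{a,b}
  S via S→b: +{b}
  FIRST(S)={b}  FIRST(A)={a,b}  FIRST(B)={a,b}
pass 2: — fixpoint
  FIRST(S)={b}  FIRST(A)={a,b}  FIRST(B)={a,b}

FIRST(B) = ["a", "b"]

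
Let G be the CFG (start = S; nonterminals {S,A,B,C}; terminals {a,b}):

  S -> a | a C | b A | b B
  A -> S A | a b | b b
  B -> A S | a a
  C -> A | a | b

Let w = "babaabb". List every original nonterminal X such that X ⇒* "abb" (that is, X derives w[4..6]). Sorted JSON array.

CNF form of G:
  S -> T0 C | T1 A | T1 B | a
  A -> S A | T0 T1 | T1 T1
  B -> A S | T0 T0
  C -> S A | T0 T1 | T1 T1 | a | b
  T0 -> a
  T1 -> b

CYK fill, restricted to cells inside w[4..6]:
  cell(4,4) a: {C,S,T0}  orig:{C,S}
  cell(5,5) b: {C,T1}  orig:{C}
  cell(6,6) b: {C,T1}  orig:{C}
  cell(4,5) ab: {A,C,S}
  cell(5,6) bb: {A,C}
  cell(4,6) abb: {A,C,S}

Original NTs in T[4,6] deriving "abb": ["A", "C", "S"]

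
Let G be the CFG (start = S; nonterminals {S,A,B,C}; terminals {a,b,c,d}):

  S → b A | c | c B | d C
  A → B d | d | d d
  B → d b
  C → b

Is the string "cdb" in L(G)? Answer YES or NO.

CNF form of G:
  S -> T0 C | T1 A | T2 B | c
  A -> B T0 | T0 T0 | d
  B -> T0 T1
  C -> b
  T0 -> d
  T1 -> b
  T2 -> c

Fill CYK table bottom-up:
  [0..0]={S,T2}  "c"  orig:{S}
  [1..1]={A,T0}  "d"  orig:{A}
  [2..2]={C,T1}  "b"  orig:{C}
  [0..1]=∅  "cd"
  [1..2]={B,S}  "db"
  [0..2]={S}  "cdb"

S ∈ T[0,2] ⇒ YES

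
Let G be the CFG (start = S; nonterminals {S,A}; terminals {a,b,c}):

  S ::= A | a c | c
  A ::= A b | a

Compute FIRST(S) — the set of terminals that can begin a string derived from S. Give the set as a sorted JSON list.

FIRST iteration:
[1]
  A via A→a: +{a}
  S via S→A: +{a}
  S via S→c: +{c}
  FIRST(S)={a,c}  FIRST(A)={a}
[2] — fixpoint
  FIRST(S)={a,c}  FIRST(A)={a}

FIRST(S) = ["a", "c"]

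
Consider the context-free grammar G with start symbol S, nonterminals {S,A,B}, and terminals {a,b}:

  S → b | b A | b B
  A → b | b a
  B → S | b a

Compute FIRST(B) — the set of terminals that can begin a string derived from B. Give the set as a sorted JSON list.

FIRST iteration:
pass 1:
  A via A→b: +{b}
  B via B→b a: +{b}
  S via S→b: +{b}
  FIRST(S)={b}  FIRST(A)={b}  FIRST(B)={b}
pass 2: — fixpoint
  FIRST(S)={b}  FIRST(A)={b}  FIRST(B)={b}

FIRST(B) = ["b"]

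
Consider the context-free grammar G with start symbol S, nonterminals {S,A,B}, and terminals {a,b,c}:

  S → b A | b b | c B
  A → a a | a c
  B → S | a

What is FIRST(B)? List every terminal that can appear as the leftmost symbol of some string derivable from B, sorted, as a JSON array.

Compute FIRST by fixpoint:
[1]
  A via A→a a: +{a}
  B via B→a: +{a}
  S via S→b A: +{b}
  S via S→c B: +{c}
  S: {b,c}  A: {a}  B: {a}
[2]
  B via B→S: +{b,c}
  S: {b,c}  A: {a}  B: {a,b,c}
[3] done
  S: {b,c}  A: {a}  B: {a,b,c}

FIRST(B) = ["a", "b", "c"]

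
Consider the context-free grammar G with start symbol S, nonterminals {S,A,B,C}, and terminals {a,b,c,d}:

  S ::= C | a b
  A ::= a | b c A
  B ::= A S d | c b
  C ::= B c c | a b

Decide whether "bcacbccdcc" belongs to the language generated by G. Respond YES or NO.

CNF form of G:
  S -> B X7 | T3 T0
  A -> T0 X4 | a
  B -> A X5 | T1 T0
  C -> B X6 | T3 T0
  T0 -> b
  T1 -> c
  T2 -> d
  T3 -> a
  X4 -> T1 A
  X5 -> S T2
  X6 -> T1 T1
  X7 -> T1 T1

CYK table (by increasing span):
  cell(0,0) b: {T0}  orig:{}
  cell(1,1) c: {T1}  orig:{}
  cell(2,2) a: {A,T3}  orig:{A}
  cell(3,3) c: {T1}  orig:{}
  cell(4,4) b: {T0}  orig:{}
  cell(5,5) c: {T1}  orig:{}
  cell(6,6) c: {T1}  orig:{}
  cell(7,7) d: {T2}  orig:{}
  cell(8,8) c: {T1}  orig:{}
  cell(9,9) c: {T1}  orig:{}
  cell(0,1) bc: ∅
  cell(1,2) ca: {X4}  orig:{}
  cell(2,3) ac: ∅
  cell(3,4) cb: {B}
  cell(4,5) bc: ∅
  cell(5,6) cc: {X6,X7}  orig:{}
  cell(6,7) cd: ∅
  cell(7,8) dc: ∅
  cell(8,9) cc: {X6,X7}  orig:{}
  cell(0,2) bca: {A}
  cell(1,3) cac: ∅
  cell(2,4) acb: ∅
  cell(3,5) cbc: ∅
  cell(4,6) bcc: ∅
  cell(5,7) ccd: ∅
  cell(6,8) cdc: ∅
  cell(7,9) dcc: ∅
  cell(0,3) bcac: ∅
  cell(1,4) cacb: ∅
  cell(2,5) acbc: ∅
  cell(3,6) cbcc: {C,S}
  cell(4,7) bccd: ∅
  cell(5,8) ccdc: ∅
  cell(6,9) cdcc: ∅
  cell(0,4) bcacb: ∅
  cell(1,5) cacbc: ∅
  cell(2,6) acbcc: ∅
  cell(3,7) cbccd: {X5}  orig:{}
  cell(4,8) bccdc: ∅
  cell(5,9) ccdcc: ∅
  cell(0,5) bcacbc: ∅
  cell(1,6) cacbcc: ∅
  cell(2,7) acbccd: {B}
  cell(3,8) cbccdc: ∅
  cell(4,9) bccdcc: ∅
  cell(0,6) bcacbcc: ∅
  cell(1,7) cacbccd: ∅
  cell(2,8) acbccdc: ∅
  cell(3,9) cbccdcc: ∅
  cell(0,7) bcacbccd: {B}
  cell(1,8) cacbccdc: ∅
  cell(2,9) acbccdcc: {C,S}
  cell(0,8) bcacbccdc: ∅
  cell(1,9) cacbccdcc: ∅
  cell(0,9) bcacbccdcc: {C,S}

S ∈ T[0,9] ⇒ YES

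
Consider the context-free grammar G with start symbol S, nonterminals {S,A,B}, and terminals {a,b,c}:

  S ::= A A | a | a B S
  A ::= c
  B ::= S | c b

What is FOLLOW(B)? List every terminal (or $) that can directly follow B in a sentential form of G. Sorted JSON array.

FIRST sets, iterate to fixpoint:
iter 1:
  A via A→c: +{c}
  B via B→c b: +{c}
  S via S→A A: +{c}
  S via S→a: +{a}
  S: {a,c}  A: {c}  B: {c}
iter 2:
  B via B→S: +{a}
  S: {a,c}  A: {c}  B: {a,c}
iter 3: done
  S: {a,c}  A: {c}  B: {a,c}

FOLLOW sets:
FOLLOW(S) := {$}
[1]
  S→A A: FOLLOW(A) ⊇ FIRST(A) = {c}; new: +{c}
  S→A A: FOLLOW(A) ⊇ FOLLOW(S) ⊇ {$}; new: +{$}
  S→a B S: FOLLOW(B) ⊇ FIRST(S) = {a,c}; new: +{a,c}
  FOLLOW[S]={$}  FOLLOW[A]={$,c}  FOLLOW[B]={a,c}
[2]
  B→S: FOLLOW(S) ⊇ FOLLOW(B) ⊇ {a,c}; new: +{a,c}
  S→A A: FOLLOW(A) ⊇ FOLLOW(S) ⊇ {$,a,c}; new: +{a}
  FOLLOW[S]={$,a,c}  FOLLOW[A]={$,a,c}  FOLLOW[B]={a,c}
[3] done
  FOLLOW[S]={$,a,c}  FOLLOW[A]={$,a,c}  FOLLOW[B]={a,c}

FOLLOW(B) = ["a", "c"]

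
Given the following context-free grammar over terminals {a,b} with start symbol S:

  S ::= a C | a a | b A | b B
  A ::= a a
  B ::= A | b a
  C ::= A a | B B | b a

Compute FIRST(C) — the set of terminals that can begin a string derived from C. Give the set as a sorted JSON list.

Compute FIRST by fixpoint:
round 1:
  A via A→a a: +{a}
  B via B→A: +{a}
  B via B→b a: +{b}
  C via C→A a: +{a}
  C via C→B B: +{b}
  S via S→a C: +{a}
  S via S→b A: +{b}
  FIRST[S]={a,b}  FIRST[A]={a}  FIRST[B]={a,b}  FIRST[C]={a,b}
round 2: (stable)
  FIRST[S]={a,b}  FIRST[A]={a}  FIRST[B]={a,b}  FIRST[C]={a,b}

FIRST(C) = ["a", "b"]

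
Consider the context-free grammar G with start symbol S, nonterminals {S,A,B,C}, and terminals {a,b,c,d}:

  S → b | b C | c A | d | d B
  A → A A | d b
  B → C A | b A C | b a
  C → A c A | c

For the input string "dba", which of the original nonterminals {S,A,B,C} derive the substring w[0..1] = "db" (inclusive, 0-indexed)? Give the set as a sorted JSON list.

Convert to CNF:
  S -> T0 B | T1 C | T3 A | b | d
  A -> A A | T0 T1
  B -> C A | T1 T2 | T1 X4
  C -> A X5 | c
  T0 -> d
  T1 -> b
  T2 -> a
  T3 -> c
  X4 -> A C
  X5 -> T3 A

CYK fill (cells [i..j] with 0 ≤ i ≤ j ≤ 1 only):
  cell(0,0) d: {S,T0}  orig:{S}
  cell(1,1) b: {S,T1}  orig:{S}
  cell(0,1) db: {A}

Original NTs in T[0,1] deriving "db": ["A"]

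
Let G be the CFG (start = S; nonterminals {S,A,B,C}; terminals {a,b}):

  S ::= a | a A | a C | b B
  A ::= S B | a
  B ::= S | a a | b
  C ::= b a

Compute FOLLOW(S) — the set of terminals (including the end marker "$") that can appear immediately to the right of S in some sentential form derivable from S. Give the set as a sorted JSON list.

Compute FIRST by fixpoint:
iter 1:
  A via A→a: +{a}
  B via B→a a: +{a}
  B via B→b: +{b}
  C via C→b a: +{b}
  S via S→a: +{a}
  S via S→b B: +{b}
  FIRST[S]={a,b}  FIRST[A]={a}  FIRST[B]={a,b}  FIRST[C]={b}
iter 2:
  A via A→S B: +{b}
  FIRST[S]={a,b}  FIRST[A]={a,b}  FIRST[B]={a,b}  FIRST[C]={b}
iter 3: (no change)
  FIRST[S]={a,b}  FIRST[A]={a,b}  FIRST[B]={a,b}  FIRST[C]={b}

FOLLOW sets:
seed FOLLOW(S) with $
iter 1:
  A→S B: FOLLOW(S) ⊇ FIRST(B) = {a,b}; new: +{a,b}
  S→a A: FOLLOW(A) ⊇ FOLLOW(S) ⊇ {$,a,b}; new: +{$,a,b}
  S→a C: FOLLOW(C) ⊇ FOLLOW(S) ⊇ {$,a,b}; new: +{$,a,b}
  S→b B: FOLLOW(B) ⊇ FOLLOW(S) ⊇ {$,a,b}; new: +{$,a,b}
  S: {$,a,b}  A: {$,a,b}  B: {$,a,b}  C: {$,a,b}
iter 2: (no change)
  S: {$,a,b}  A: {$,a,b}  B: {$,a,b}  C: {$,a,b}

FOLLOW(S) = ["$", "a", "b"]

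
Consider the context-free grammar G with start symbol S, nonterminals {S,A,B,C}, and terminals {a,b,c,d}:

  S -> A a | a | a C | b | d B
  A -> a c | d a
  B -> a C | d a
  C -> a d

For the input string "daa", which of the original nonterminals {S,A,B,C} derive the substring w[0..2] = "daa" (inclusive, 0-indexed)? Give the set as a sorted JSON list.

Convert to CNF:
  S -> A T0 | T0 C | T2 B | a | b
  A -> T0 T1 | T2 T0
  B -> T0 C | T2 T0
  C -> T0 T2
  T0 -> a
  T1 -> c
  T2 -> d

CYK table (by increasing span), restricted to cells inside w[0..2]:
  T[0,0] 'd' = {T2}  orig:{}
  T[1,1] 'a' = {S,T0}  orig:{S}
  T[2,2] 'a' = {S,T0}  orig:{S}
  T[0,1] 'da' = {A,B}
  T[1,2] 'aa' = ∅
  T[0,2] 'daa' = {S}

Original NTs in T[0,2] deriving "daa": ["S"]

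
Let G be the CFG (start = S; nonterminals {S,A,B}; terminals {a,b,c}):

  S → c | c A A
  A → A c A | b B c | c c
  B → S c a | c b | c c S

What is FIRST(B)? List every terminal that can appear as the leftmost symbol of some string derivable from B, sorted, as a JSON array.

Compute FIRST by fixpoint:
[1]
  A via A→b B c: +{b}
  A via A→c c: +{c}
  B via B→c b: +{c}
  S via S→c: +{c}
  S: {c}  A: {b,c}  B: {c}
[2] — fixpoint
  S: {c}  A: {b,c}  B: {c}

FIRST(B) = ["c"]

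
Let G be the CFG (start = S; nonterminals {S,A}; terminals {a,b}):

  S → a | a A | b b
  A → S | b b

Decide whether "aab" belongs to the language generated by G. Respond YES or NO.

Convert to CNF:
  S -> T0 A | T1 T1 | a
  A -> T0 A | T1 T1 | a
  T0 -> a
  T1 -> b

Fill CYK table bottom-up:
  T[0,0] 'a' = {A,S,T0}  orig:{A,S}
  T[1,1] 'a' = {A,S,T0}  orig:{A,S}
  T[2,2] 'b' = {T1}  orig:{}
  T[0,1] 'aa' = {A,S}
  T[1,2] 'ab' = ∅
  T[0,2] 'aab' = ∅

S ∉ T[0,2] ⇒ NO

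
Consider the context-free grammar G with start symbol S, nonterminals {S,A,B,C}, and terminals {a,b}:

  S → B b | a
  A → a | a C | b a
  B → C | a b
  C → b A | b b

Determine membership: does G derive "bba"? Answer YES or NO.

Convert to CNF:
  S -> B T1 | a
  A -> T0 C | T1 T0 | a
  B -> T0 T1 | T1 A | T1 T1
  C -> T1 A | T1 T1
  T0 -> a
  T1 -> b

Fill CYK table bottom-up:
  T[0,0] 'b' = {T1}  orig:{}
  T[1,1] 'b' = {T1}  orig:{}
  T[2,2] 'a' = {A,S,T0}  orig:{A,S}
  T[0,1] 'bb' = {B,C}
  T[1,2] 'ba' = {A,B,C}
  T[0,2] 'bba' = {B,C}

S ∉ T[0,2] ⇒ NO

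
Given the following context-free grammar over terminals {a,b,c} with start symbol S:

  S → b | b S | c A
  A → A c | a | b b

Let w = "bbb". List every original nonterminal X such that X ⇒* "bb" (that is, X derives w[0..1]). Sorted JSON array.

Convert to CNF:
  S -> T0 A | T1 S | b
  A -> A T0 | T1 T1 | a
  T0 -> c
  T1 -> b

CYK table (by increasing span), restricted to cells inside w[0..1]:
  cell(0,0) b: {S,T1}  orig:{S}
  cell(1,1) b: {S,T1}  orig:{S}
  cell(0,1) bb: {A,S}

Original NTs in T[0,1] deriving "bb": ["A", "S"]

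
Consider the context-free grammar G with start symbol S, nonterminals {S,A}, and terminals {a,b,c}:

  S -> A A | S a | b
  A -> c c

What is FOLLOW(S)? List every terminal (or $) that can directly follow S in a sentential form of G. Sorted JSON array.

FIRST iteration:
[1]
  A via A→c c: +{c}
  S via S→A A: +{c}
  S via S→b: +{b}
  FIRST(S)={b,c}  FIRST(A)={c}
[2] (no change)
  FIRST(S)={b,c}  FIRST(A)={c}

Compute FOLLOW by fixpoint:
initialize: $ ∈ FOLLOW(S)
[1]
  S→A A: FOLLOW(A) ⊇ FIRST(A) = {c}; new: +{c}
  S→A A: FOLLOW(A) ⊇ FOLLOW(S) ⊇ {$}; new: +{$}
  S→S a: FOLLOW(S) ⊇ FIRST(a) = {a}; new: +{a}
  FOLLOW[S]={$,a}  FOLLOW[A]={$,c}
[2]
  S→A A: FOLLOW(A) ⊇ FOLLOW(S) ⊇ {$,a}; new: +{a}
  FOLLOW[S]={$,a}  FOLLOW[A]={$,a,c}
[3] done
  FOLLOW[S]={$,a}  FOLLOW[A]={$,a,c}

FOLLOW(S) = ["$", "a"]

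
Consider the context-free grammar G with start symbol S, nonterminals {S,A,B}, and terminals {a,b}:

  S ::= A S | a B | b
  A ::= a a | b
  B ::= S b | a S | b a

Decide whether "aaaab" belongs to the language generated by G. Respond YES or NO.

Convert to CNF:
  S -> A S | T0 B | b
  A -> T0 T0 | b
  B -> S T1 | T0 S | T1 T0
  T0 -> a
  T1 -> b

CYK fill:
  cell(0,0) a: {T0}  orig:{}
  cell(1,1) a: {T0}  orig:{}
  cell(2,2) a: {T0}  orig:{}
  cell(3,3) a: {T0}  orig:{}
  cell(4,4) b: {A,S,T1}  orig:{A,S}
  cell(0,1) aa: {A}
  cell(1,2) aa: {A}
  cell(2,3) aa: {A}
  cell(3,4) ab: {B}
  cell(0,2) aaa: ∅
  cell(1,3) aaa: ∅
  cell(2,4) aab: {S}
  cell(0,3) aaaa: ∅
  cell(1,4) aaab: {B}
  cell(0,4) aaaab: {S}

S ∈ T[0,4] ⇒ YES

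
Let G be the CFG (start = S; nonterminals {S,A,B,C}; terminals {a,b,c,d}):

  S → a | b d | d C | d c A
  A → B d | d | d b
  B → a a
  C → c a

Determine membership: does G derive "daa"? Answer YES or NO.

CNF form of G:
  S -> T0 C | T0 X4 | T1 T0 | a
  A -> B T0 | T0 T1 | d
  B -> T2 T2
  C -> T3 T2
  T0 -> d
  T1 -> b
  T2 -> a
  T3 -> c
  X4 -> T3 A

CYK table (by increasing span):
  T[0,0] 'd' = {A,T0}  orig:{A}
  T[1,1] 'a' = {S,T2}  orig:{S}
  T[2,2] 'a' = {S,T2}  orig:{S}
  T[0,1] 'da' = ∅
  T[1,2] 'aa' = {B}
  T[0,2] 'daa' = ∅

S ∉ T[0,2] ⇒ NO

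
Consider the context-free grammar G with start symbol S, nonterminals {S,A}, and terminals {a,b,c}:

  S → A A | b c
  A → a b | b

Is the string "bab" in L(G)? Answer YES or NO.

Convert to CNF:
  S -> A A | T1 T2
  A -> T0 T1 | b
  T0 -> a
  T1 -> b
  T2 -> c

CYK fill:
  [0..0]={A,T1}  "b"  orig:{A}
  [1..1]={T0}  "a"  orig:{}
  [2..2]={A,T1}  "b"  orig:{A}
  [0..1]=∅  "ba"
  [1..2]={A}  "ab"
  [0..2]={S}  "bab"

S ∈ T[0,2] ⇒ YES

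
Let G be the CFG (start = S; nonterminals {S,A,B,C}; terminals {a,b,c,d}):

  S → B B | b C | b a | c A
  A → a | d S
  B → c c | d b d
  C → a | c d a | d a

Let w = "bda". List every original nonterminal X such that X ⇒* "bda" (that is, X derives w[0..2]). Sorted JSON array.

CNF form of G:
  S -> B B | T1 A | T2 C | T2 T3
  A -> T0 S | a
  B -> T0 X4 | T1 T1
  C -> T0 T3 | T1 X5 | a
  T0 -> d
  T1 -> c
  T2 -> b
  T3 -> a
  X4 -> T2 T0
  X5 -> T0 T3

CYK table (by increasing span) (cells [i..j] with 0 ≤ i ≤ j ≤ 2 only):
  T[0,0] 'b' = {T2}  orig:{}
  T[1,1] 'd' = {T0}  orig:{}
  T[2,2] 'a' = {A,C,T3}  orig:{A,C}
  T[0,1] 'bd' = {X4}  orig:{}
  T[1,2] 'da' = {C,X5}  orig:{C}
  T[0,2] 'bda' = {S}

Original NTs in T[0,2] deriving "bda": ["S"]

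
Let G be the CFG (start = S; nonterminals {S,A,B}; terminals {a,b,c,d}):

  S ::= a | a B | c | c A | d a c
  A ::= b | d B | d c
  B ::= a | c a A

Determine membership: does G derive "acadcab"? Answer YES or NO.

CNF form of G:
  S -> T0 X4 | T1 A | T2 B | a | c
  A -> T0 B | T0 T1 | b
  B -> T1 X3 | a
  T0 -> d
  T1 -> c
  T2 -> a
  X3 -> T2 A
  X4 -> T2 T1

CYK fill:
  [0..0]={B,S,T2}  "a"  orig:{B,S}
  [1..1]={S,T1}  "c"  orig:{S}
  [2..2]={B,S,T2}  "a"  orig:{B,S}
  [3..3]={T0}  "d"  orig:{}
  [4..4]={S,T1}  "c"  orig:{S}
  [5..5]={B,S,T2}  "a"  orig:{B,S}
  [6..6]={A}  "b"
  [0..1]={X4}  "ac"  orig:{}
  [1..2]=∅  "ca"
  [2..3]=∅  "ad"
  [3..4]={A}  "dc"
  [4..5]=∅  "ca"
  [5..6]={X3}  "ab"  orig:{}
  [0..2]=∅  "aca"
  [1..3]=∅  "cad"
  [2..4]={X3}  "adc"  orig:{}
  [3..5]=∅  "dca"
  [4..6]={B}  "cab"
  [0..3]=∅  "acad"
  [1..4]={B}  "cadc"
  [2..5]=∅  "adca"
  [3..6]={A}  "dcab"
  [0..4]={S}  "acadc"
  [1..5]=∅  "cadca"
  [2..6]={X3}  "adcab"  orig:{}
  [0..5]=∅  "acadca"
  [1..6]={B}  "cadcab"
  [0..6]={S}  "acadcab"

S ∈ T[0,6] ⇒ YES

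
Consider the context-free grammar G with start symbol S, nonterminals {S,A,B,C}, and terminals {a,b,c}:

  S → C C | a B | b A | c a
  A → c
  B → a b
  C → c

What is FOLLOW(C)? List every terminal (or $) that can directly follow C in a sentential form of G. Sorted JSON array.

FIRST sets, iterate to fixpoint:
pass 1:
  A via A→c: +{c}
  B via B→a b: +{a}
  C via C→c: +{c}
  S via S→C C: +{c}
  S via S→a B: +{a}
  S via S→b A: +{b}
  FIRST[S]={a,b,c}  FIRST[A]={c}  FIRST[B]={a}  FIRST[C]={c}
pass 2: — fixpoint
  FIRST[S]={a,b,c}  FIRST[A]={c}  FIRST[B]={a}  FIRST[C]={c}

Compute FOLLOW by fixpoint:
FOLLOW(S) := {$}
round 1:
  S→C C: FOLLOW(C) ⊇ FIRST(C) = {c}; new: +{c}
  S→C C: FOLLOW(C) ⊇ FOLLOW(S) ⊇ {$}; new: +{$}
  S→a B: FOLLOW(B) ⊇ FOLLOW(S) ⊇ {$}; new: +{$}
  S→b A: FOLLOW(A) ⊇ FOLLOW(S) ⊇ {$}; new: +{$}
  FOLLOW(S)={$}  FOLLOW(A)={$}  FOLLOW(B)={$}  FOLLOW(C)={$,c}
round 2: (stable)
  FOLLOW(S)={$}  FOLLOW(A)={$}  FOLLOW(B)={$}  FOLLOW(C)={$,c}

FOLLOW(C) = ["$", "c"]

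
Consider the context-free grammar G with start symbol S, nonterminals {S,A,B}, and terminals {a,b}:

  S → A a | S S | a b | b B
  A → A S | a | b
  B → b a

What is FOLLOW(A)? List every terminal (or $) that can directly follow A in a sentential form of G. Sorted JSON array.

Compute FIRST by fixpoint:
pass 1:
  A via A→a: +{a}
  A via A→b: +{b}
  B via B→b a: +{b}
  S via S→A a: +{a,b}
  FIRST(S)={a,b}  FIRST(A)={a,b}  FIRST(B)={b}
pass 2: — fixpoint
  FIRST(S)={a,b}  FIRST(A)={a,b}  FIRST(B)={b}

Compute FOLLOW by fixpoint:
initialize: $ ∈ FOLLOW(S)
pass 1:
  A→A S: FOLLOW(A) ⊇ FIRST(S) = {a,b}; new: +{a,b}
  A→A S: FOLLOW(S) ⊇ FOLLOW(A) ⊇ {a,b}; new: +{a,b}
  S→b B: FOLLOW(B) ⊇ FOLLOW(S) ⊇ {$,a,b}; new: +{$,a,b}
  FOLLOW[S]={$,a,b}  FOLLOW[A]={a,b}  FOLLOW[B]={$,a,b}
pass 2: (no change)
  FOLLOW[S]={$,a,b}  FOLLOW[A]={a,b}  FOLLOW[B]={$,a,b}

FOLLOW(A) = ["a", "b"]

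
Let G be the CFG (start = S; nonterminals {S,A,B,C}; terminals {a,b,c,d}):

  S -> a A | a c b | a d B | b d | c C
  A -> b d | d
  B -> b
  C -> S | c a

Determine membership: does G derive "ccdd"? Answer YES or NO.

CNF form of G:
  S -> T0 T1 | T2 A | T2 X6 | T2 X7 | T3 C
  A -> T0 T1 | d
  B -> b
  C -> T0 T1 | T2 A | T2 X4 | T2 X5 | T3 C | T3 T2
  T0 -> b
  T1 -> d
  T2 -> a
  T3 -> c
  X4 -> T3 T0
  X5 -> T1 B
  X6 -> T3 T0
  X7 -> T1 B

CYK table (by increasing span):
  T[0,0] 'c' = {T3}  orig:{}
  T[1,1] 'c' = {T3}  orig:{}
  T[2,2] 'd' = {A,T1}  orig:{A}
  T[3,3] 'd' = {A,T1}  orig:{A}
  T[0,1] 'cc' = ∅
  T[1,2] 'cd' = ∅
  T[2,3] 'dd' = ∅
  T[0,2] 'ccd' = ∅
  T[1,3] 'cdd' = ∅
  T[0,3] 'ccdd' = ∅

S ∉ T[0,3] ⇒ NO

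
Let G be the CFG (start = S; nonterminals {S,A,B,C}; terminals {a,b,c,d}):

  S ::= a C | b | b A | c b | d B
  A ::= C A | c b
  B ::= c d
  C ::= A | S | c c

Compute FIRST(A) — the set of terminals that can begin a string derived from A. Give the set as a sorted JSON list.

FIRST sets, iterate to fixpoint:
pass 1:
  A via A→c b: +{c}
  B via B→c d: +{c}
  C via C→A: +{c}
  S via S→a C: +{a}
  S via S→b: +{b}
  S via S→c b: +{c}
  S via S→d B: +{d}
  FIRST[S]={a,b,c,d}  FIRST[A]={c}  FIRST[B]={c}  FIRST[C]={c}
pass 2:
  C via C→S: +{a,b,d}
  FIRST[S]={a,b,c,d}  FIRST[A]={c}  FIRST[B]={c}  FIRST[C]={a,b,c,d}
pass 3:
  A via A→C A: +{a,b,d}
  FIRST[S]={a,b,c,d}  FIRST[A]={a,b,c,d}  FIRST[B]={c}  FIRST[C]={a,b,c,d}
pass 4: — fixpoint
  FIRST[S]={a,b,c,d}  FIRST[A]={a,b,c,d}  FIRST[B]={c}  FIRST[C]={a,b,c,d}

FIRST(A) = ["a", "b", "c", "d"]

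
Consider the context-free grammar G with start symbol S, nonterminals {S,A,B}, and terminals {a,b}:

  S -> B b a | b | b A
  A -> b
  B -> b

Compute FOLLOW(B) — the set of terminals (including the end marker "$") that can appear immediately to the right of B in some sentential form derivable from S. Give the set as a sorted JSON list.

Compute FIRST by fixpoint:
round 1:
  A via A→b: +{b}
  B via B→b: +{b}
  S via S→B b a: +{b}
  FIRST(S)={b}  FIRST(A)={b}  FIRST(B)={b}
round 2: (no change)
  FIRST(S)={b}  FIRST(A)={b}  FIRST(B)={b}

Compute FOLLOW by fixpoint:
FOLLOW(S) := {$}
round 1:
  S→B b a: FOLLOW(B) ⊇ FIRST(b) = {b}; new: +{b}
  S→b A: FOLLOW(A) ⊇ FOLLOW(S) ⊇ {$}; new: +{$}
  S: {$}  A: {$}  B: {b}
round 2: — fixpoint
  S: {$}  A: {$}  B: {b}

FOLLOW(B) = ["b"]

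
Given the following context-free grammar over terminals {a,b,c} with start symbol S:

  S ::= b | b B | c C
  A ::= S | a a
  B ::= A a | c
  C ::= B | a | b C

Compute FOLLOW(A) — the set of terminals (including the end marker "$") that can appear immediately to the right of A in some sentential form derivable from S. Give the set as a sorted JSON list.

Compute FIRST by fixpoint:
pass 1:
  A via A→a a: +{a}
  B via B→A a: +{a}
  B via B→c: +{c}
  C via C→B: +{a,c}
  C via C→b C: +{b}
  S via S→b: +{b}
  S via S→c C: +{c}
  FIRST(S)={b,c}  FIRST(A)={a}  FIRST(B)={a,c}  FIRST(C)={a,b,c}
pass 2:
  A via A→S: +{b,c}
  B via B→A a: +{b}
  FIRST(S)={b,c}  FIRST(A)={a,b,c}  FIRST(B)={a,b,c}  FIRST(C)={a,b,c}
pass 3: — fixpoint
  FIRST(S)={b,c}  FIRST(A)={a,b,c}  FIRST(B)={a,b,c}  FIRST(C)={a,b,c}

FOLLOW sets:
seed FOLLOW(S) with $
[1]
  B→A a: FOLLOW(A) ⊇ FIRST(a) = {a}; new: +{a}
  S→b B: FOLLOW(B) ⊇ FOLLOW(S) ⊇ {$}; new: +{$}
  S→c C: FOLLOW(C) ⊇ FOLLOW(S) ⊇ {$}; new: +{$}
  FOLLOW(S)={$}  FOLLOW(A)={a}  FOLLOW(B)={$}  FOLLOW(C)={$}
[2]
  A→S: FOLLOW(S) ⊇ FOLLOW(A) ⊇ {a}; new: +{a}
  S→b B: FOLLOW(B) ⊇ FOLLOW(S) ⊇ {$,a}; new: +{a}
  S→c C: FOLLOW(C) ⊇ FOLLOW(S) ⊇ {$,a}; new: +{a}
  FOLLOW(S)={$,a}  FOLLOW(A)={a}  FOLLOW(B)={$,a}  FOLLOW(C)={$,a}
[3] done
  FOLLOW(S)={$,a}  FOLLOW(A)={a}  FOLLOW(B)={$,a}  FOLLOW(C)={$,a}

FOLLOW(A) = ["a"]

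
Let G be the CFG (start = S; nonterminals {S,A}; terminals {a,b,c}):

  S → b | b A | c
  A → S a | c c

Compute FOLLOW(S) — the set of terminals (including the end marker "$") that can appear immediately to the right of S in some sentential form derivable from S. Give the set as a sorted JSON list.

Compute FIRST by fixpoint:
iter 1:
  A via A→c c: +{c}
  S via S→b: +{b}
  S via S→c: +{c}
  FIRST[S]={b,c}  FIRST[A]={c}
iter 2:
  A via A→S a: +{b}
  FIRST[S]={b,c}  FIRST[A]={b,c}
iter 3: — fixpoint
  FIRST[S]={b,c}  FIRST[A]={b,c}

FOLLOW iteration:
initialize: $ ∈ FOLLOW(S)
round 1:
  A→S a: FOLLOW(S) ⊇ FIRST(a) = {a}; new: +{a}
  S→b A: FOLLOW(A) ⊇ FOLLOW(S) ⊇ {$,a}; new: +{$,a}
  S: {$,a}  A: {$,a}
round 2: — fixpoint
  S: {$,a}  A: {$,a}

FOLLOW(S) = ["$", "a"]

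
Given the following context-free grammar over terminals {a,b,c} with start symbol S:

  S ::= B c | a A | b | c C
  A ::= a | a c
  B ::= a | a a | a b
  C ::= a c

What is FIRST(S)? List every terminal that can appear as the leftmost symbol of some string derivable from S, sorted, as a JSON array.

Compute FIRST by fixpoint:
round 1:
  A via A→a: +{a}
  B via B→a: +{a}
  C via C→a c: +{a}
  S via S→B c: +{a}
  S via S→b: +{b}
  S via S→c C: +{c}
  FIRST[S]={a,b,c}  FIRST[A]={a}  FIRST[B]={a}  FIRST[C]={a}
round 2: (no change)
  FIRST[S]={a,b,c}  FIRST[A]={a}  FIRST[B]={a}  FIRST[C]={a}

FIRST(S) = ["a", "b", "c"]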